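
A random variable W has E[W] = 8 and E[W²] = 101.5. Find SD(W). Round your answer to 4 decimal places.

6.1237

Var(W) = 101.5 − (8)² = 37.5
SD(W) = √37.5 ≈ 6.1237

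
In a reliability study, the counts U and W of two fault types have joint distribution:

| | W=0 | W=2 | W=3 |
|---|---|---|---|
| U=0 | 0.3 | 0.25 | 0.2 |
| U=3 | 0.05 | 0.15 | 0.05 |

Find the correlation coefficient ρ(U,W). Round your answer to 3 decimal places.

E[U] = 0.75,  E[W] = 1.55
E[UW] = 1.35
cov(U,W) = E[UW] − E[U]E[W] = 1.35 − (0.75)(1.55) = 0.1875
var(U) = 1.6875,  var(W) = 1.4475
ρ = 0.1875 / √(1.6875·1.4475) ≈ 0.120

0.120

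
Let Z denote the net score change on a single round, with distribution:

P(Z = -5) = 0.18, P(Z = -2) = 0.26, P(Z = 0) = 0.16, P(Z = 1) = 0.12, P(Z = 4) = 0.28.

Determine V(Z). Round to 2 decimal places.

10.11

E[Z] = (-5)(0.18) + (-2)(0.26) + (0)(0.16) + (1)(0.12) + (4)(0.28) = -0.18
E[Z²] = (-5)²(0.18) + (-2)²(0.26) + (0)²(0.16) + (1)²(0.12) + (4)²(0.28) = 10.14
V(Z) = E[Z²] − (E[Z])² = 10.14 − (-0.18)² = 10.1076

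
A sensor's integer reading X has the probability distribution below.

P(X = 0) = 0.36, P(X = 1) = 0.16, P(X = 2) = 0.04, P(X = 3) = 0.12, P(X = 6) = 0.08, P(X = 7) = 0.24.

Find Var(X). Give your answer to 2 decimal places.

E[X] = (0)(0.36) + (1)(0.16) + (2)(0.04) + (3)(0.12) + (6)(0.08) + (7)(0.24) = 2.76
E[X²] = (0)²(0.36) + (1)²(0.16) + (2)²(0.04) + (3)²(0.12) + (6)²(0.08) + (7)²(0.24) = 16.04
Var(X) = E[X²] − (E[X])² = 16.04 − (2.76)² = 8.4224

8.42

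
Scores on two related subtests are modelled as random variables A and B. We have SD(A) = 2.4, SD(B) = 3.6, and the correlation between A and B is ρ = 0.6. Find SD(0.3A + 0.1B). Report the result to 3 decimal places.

0.979

Var(A) = (2.4)² = 5.76;  Var(B) = (3.6)² = 12.96
Cov(A,B) = ρ·SD(A)·SD(B) = 0.6·2.4·3.6 = 5.184
Var(0.3A + 0.1B) = (0.3)²·Var(A) + (0.1)²·Var(B) + 2·(0.3)·(0.1)·Cov(A,B)
= 0.09·5.76 + 0.01·12.96 + 0.06·5.184 = 0.95904
SD(0.3A + 0.1B) = √0.95904 ≈ 0.979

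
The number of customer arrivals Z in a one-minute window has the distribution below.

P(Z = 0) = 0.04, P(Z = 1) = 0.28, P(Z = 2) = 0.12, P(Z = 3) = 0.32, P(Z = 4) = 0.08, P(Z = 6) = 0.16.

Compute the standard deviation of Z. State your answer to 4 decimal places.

1.7500

E[Z] = (0)(0.04) + (1)(0.28) + (2)(0.12) + (3)(0.32) + (4)(0.08) + (6)(0.16) = 2.76
E[Z²] = (0)²(0.04) + (1)²(0.28) + (2)²(0.12) + (3)²(0.32) + (4)²(0.08) + (6)²(0.16) = 10.68
V(Z) = E[Z²] − (E[Z])² = 10.68 − (2.76)² = 3.0624
σ(Z) = √3.0624 ≈ 1.7500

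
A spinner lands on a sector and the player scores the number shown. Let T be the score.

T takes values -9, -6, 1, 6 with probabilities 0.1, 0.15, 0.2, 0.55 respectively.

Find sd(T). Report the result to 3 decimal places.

5.533

E[T] = (-9)(0.1) + (-6)(0.15) + (1)(0.2) + (6)(0.55) = 1.7
E[T²] = (-9)²(0.1) + (-6)²(0.15) + (1)²(0.2) + (6)²(0.55) = 33.5
var(T) = E[T²] − (E[T])² = 33.5 − (1.7)² = 30.61
sd(T) = √30.61 ≈ 5.533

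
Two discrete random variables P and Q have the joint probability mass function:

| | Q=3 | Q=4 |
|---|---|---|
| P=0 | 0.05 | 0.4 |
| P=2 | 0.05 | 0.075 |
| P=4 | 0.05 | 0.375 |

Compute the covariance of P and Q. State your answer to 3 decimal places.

-0.008

E[P] = 1.95,  E[Q] = 3.85
E[PQ] = 7.5
Cov(P,Q) = E[PQ] − E[P]E[Q] = 7.5 − (1.95)(3.85) = -0.0075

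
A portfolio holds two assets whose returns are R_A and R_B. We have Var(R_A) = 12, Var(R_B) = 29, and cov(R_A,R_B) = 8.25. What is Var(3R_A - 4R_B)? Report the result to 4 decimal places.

374.0000

Var(3R_A - 4R_B) = (3)²·Var(R_A) + (-4)²·Var(R_B) + 2·(3)·(-4)·cov(R_A,R_B)
= 9·12 + 16·29 + -24·8.25 = 374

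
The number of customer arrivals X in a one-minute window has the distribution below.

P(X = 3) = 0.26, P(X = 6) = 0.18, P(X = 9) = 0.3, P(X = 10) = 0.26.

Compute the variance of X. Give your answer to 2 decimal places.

E[X] = (3)(0.26) + (6)(0.18) + (9)(0.3) + (10)(0.26) = 7.16
E[X²] = (3)²(0.26) + (6)²(0.18) + (9)²(0.3) + (10)²(0.26) = 59.12
Var(X) = E[X²] − (E[X])² = 59.12 − (7.16)² = 7.8544

7.85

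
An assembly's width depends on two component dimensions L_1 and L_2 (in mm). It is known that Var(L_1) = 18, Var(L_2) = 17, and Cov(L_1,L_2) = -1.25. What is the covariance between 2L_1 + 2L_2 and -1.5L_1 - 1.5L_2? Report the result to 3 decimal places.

Cov(2L_1 + 2L_2, -1.5L_1 - 1.5L_2) = (2)(-1.5)Var(L_1) + (2)(-1.5)Var(L_2) + [(2)(-1.5) + (2)(-1.5)]Cov(L_1,L_2)
= -3·18 + -3·17 + -6·-1.25 = -97.5

-97.500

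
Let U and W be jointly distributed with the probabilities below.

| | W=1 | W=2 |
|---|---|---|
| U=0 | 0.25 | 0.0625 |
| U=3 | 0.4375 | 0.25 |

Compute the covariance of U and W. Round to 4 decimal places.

E[U] = 2.0625,  E[W] = 1.3125
E[UW] = 2.8125
cov(U,W) = E[UW] − E[U]E[W] = 2.8125 − (2.0625)(1.3125) = 0.10546875

0.1055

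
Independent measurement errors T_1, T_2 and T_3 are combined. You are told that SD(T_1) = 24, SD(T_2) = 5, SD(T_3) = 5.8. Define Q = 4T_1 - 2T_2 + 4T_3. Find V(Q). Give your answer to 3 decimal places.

9854.240

V(T_1) = 576, V(T_2) = 25, V(T_3) = 33.64
By independence, V(Q) = (4)²V(T_1) + (-2)²V(T_2) + (4)²V(T_3)
= (4)²·576 + (-2)²·25 + (4)²·33.64 = 9854.24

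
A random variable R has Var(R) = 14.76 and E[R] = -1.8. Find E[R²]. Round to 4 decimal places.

E[R²] = Var(R) + (E[R])² = 14.76 + (-1.8)² = 18

18.0000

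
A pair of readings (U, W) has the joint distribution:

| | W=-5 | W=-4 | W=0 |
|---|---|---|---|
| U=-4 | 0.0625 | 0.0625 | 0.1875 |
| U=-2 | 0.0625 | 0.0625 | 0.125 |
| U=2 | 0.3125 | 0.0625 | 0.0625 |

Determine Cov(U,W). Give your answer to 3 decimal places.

-2.820

E[U] = -0.875,  E[W] = -2.9375
E[UW] = -0.25
Cov(U,W) = E[UW] − E[U]E[W] = -0.25 − (-0.875)(-2.9375) = -2.8203125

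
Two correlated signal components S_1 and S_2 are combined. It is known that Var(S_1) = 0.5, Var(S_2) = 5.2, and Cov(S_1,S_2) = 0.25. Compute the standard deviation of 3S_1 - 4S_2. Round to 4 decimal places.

Var(3S_1 - 4S_2) = (3)²·Var(S_1) + (-4)²·Var(S_2) + 2·(3)·(-4)·Cov(S_1,S_2)
= 9·0.5 + 16·5.2 + -24·0.25 = 81.7
σ(3S_1 - 4S_2) = √81.7 ≈ 9.0388

9.0388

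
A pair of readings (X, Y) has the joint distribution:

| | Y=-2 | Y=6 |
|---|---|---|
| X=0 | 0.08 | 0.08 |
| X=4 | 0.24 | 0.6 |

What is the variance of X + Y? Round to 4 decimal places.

17.9200

E[X] = 3.36,  E[Y] = 3.44,  E[XY] = 12.48
Var(X) = 13.44 − (3.36)² = 2.1504;  Var(Y) = 25.76 − (3.44)² = 13.9264
cov(X,Y) = 12.48 − (3.36)(3.44) = 0.9216
Var(X + Y) = (1)²·2.1504 + (1)²·13.9264 + 2·(1)·(1)·0.9216 = 17.92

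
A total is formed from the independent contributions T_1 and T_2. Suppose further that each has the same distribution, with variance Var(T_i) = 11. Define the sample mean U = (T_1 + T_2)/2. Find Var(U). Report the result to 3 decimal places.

5.500

By independence, Var(U) = (0.5)²Var(T_1) + (0.5)²Var(T_2)
= (0.5)²·11 + (0.5)²·11 = 5.5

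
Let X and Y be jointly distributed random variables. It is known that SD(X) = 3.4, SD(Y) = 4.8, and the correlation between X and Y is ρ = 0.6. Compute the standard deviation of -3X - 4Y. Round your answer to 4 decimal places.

26.6024

Var(X) = (3.4)² = 11.56;  Var(Y) = (4.8)² = 23.04
Cov(X,Y) = ρ·SD(X)·SD(Y) = 0.6·3.4·4.8 = 9.792
Var(-3X - 4Y) = (-3)²·Var(X) + (-4)²·Var(Y) + 2·(-3)·(-4)·Cov(X,Y)
= 9·11.56 + 16·23.04 + 24·9.792 = 707.688
SD(-3X - 4Y) = √707.688 ≈ 26.6024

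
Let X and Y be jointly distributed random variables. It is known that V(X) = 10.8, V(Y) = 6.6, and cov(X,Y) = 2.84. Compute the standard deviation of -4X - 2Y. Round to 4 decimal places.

15.6410

V(-4X - 2Y) = (-4)²·V(X) + (-2)²·V(Y) + 2·(-4)·(-2)·cov(X,Y)
= 16·10.8 + 4·6.6 + 16·2.84 = 244.64
sd(-4X - 2Y) = √244.64 ≈ 15.6410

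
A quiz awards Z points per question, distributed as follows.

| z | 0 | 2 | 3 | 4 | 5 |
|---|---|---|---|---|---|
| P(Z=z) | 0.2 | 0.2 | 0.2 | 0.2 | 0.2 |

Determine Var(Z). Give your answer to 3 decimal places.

E[Z] = (0)(0.2) + (2)(0.2) + (3)(0.2) + (4)(0.2) + (5)(0.2) = 2.8
E[Z²] = (0)²(0.2) + (2)²(0.2) + (3)²(0.2) + (4)²(0.2) + (5)²(0.2) = 10.8
Var(Z) = E[Z²] − (E[Z])² = 10.8 − (2.8)² = 2.96

2.960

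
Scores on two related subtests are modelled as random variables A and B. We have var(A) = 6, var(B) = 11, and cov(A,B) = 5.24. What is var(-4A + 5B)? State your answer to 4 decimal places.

161.4000

var(-4A + 5B) = (-4)²·var(A) + (5)²·var(B) + 2·(-4)·(5)·cov(A,B)
= 16·6 + 25·11 + -40·5.24 = 161.4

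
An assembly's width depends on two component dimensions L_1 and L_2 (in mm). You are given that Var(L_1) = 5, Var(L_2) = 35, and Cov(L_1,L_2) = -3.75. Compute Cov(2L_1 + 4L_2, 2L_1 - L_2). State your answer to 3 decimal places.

-142.500

Cov(2L_1 + 4L_2, 2L_1 - L_2) = (2)(2)Var(L_1) + (4)(-1)Var(L_2) + [(2)(-1) + (4)(2)]Cov(L_1,L_2)
= 4·5 + -4·35 + 6·-3.75 = -142.5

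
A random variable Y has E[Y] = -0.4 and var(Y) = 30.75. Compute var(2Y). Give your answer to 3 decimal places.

var(2Y) = (2)²·var(Y) = 4·30.75 = 123

123.000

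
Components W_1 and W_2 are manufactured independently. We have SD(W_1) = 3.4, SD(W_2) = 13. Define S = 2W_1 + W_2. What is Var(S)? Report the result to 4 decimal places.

Var(W_1) = 11.56, Var(W_2) = 169
By independence, Var(S) = (2)²Var(W_1) + (1)²Var(W_2)
= (2)²·11.56 + (1)²·169 = 215.24

215.2400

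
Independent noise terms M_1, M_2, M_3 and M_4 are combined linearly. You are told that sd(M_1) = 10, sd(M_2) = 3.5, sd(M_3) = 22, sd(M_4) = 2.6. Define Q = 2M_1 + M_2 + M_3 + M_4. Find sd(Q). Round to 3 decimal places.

Var(M_1) = 100, Var(M_2) = 12.25, Var(M_3) = 484, Var(M_4) = 6.76
By independence, Var(Q) = (2)²Var(M_1) + (1)²Var(M_2) + (1)²Var(M_3) + (1)²Var(M_4)
= (2)²·100 + (1)²·12.25 + (1)²·484 + (1)²·6.76 = 903.01
sd(Q) = √903.01 ≈ 30.050

30.050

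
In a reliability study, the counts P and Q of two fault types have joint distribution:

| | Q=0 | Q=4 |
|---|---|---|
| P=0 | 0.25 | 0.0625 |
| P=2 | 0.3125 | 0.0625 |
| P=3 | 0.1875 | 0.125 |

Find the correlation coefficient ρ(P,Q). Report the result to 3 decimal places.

E[P] = 1.6875,  E[Q] = 1
E[PQ] = 2
Cov(P,Q) = E[PQ] − E[P]E[Q] = 2 − (1.6875)(1) = 0.3125
var(P) = 1.46484375,  var(Q) = 3
ρ = 0.3125 / √(1.46484375·3) ≈ 0.149

0.149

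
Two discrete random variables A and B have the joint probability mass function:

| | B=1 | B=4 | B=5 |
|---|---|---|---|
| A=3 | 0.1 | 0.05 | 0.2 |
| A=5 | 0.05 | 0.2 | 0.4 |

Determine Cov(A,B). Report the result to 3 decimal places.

0.305

E[A] = 4.3,  E[B] = 4.15
E[AB] = 18.15
Cov(A,B) = E[AB] − E[A]E[B] = 18.15 − (4.3)(4.15) = 0.305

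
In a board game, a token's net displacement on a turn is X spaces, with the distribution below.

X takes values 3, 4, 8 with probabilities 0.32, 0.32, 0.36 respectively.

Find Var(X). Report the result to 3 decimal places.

4.826

E[X] = (3)(0.32) + (4)(0.32) + (8)(0.36) = 5.12
E[X²] = (3)²(0.32) + (4)²(0.32) + (8)²(0.36) = 31.04
Var(X) = E[X²] − (E[X])² = 31.04 − (5.12)² = 4.8256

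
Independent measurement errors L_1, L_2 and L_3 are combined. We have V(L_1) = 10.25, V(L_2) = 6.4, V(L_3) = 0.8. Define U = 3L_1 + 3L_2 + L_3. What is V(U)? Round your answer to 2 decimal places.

150.65

By independence, V(U) = (3)²V(L_1) + (3)²V(L_2) + (1)²V(L_3)
= (3)²·10.25 + (3)²·6.4 + (1)²·0.8 = 150.65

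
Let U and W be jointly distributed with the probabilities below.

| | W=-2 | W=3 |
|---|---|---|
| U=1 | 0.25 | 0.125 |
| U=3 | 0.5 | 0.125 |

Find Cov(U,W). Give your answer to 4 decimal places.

E[U] = 2.25,  E[W] = -0.75
E[UW] = -2
Cov(U,W) = E[UW] − E[U]E[W] = -2 − (2.25)(-0.75) = -0.3125

-0.3125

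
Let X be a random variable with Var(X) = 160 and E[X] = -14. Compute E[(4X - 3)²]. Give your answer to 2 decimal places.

6041.00

E[4X - 3] = 4·-14 − 3 = -59
Var(4X - 3) = (4)²·160 = 2560
E[(4X - 3)²] = Var((4X - 3)) + (E[(4X - 3)])² = 2560 + (-59)² = 6041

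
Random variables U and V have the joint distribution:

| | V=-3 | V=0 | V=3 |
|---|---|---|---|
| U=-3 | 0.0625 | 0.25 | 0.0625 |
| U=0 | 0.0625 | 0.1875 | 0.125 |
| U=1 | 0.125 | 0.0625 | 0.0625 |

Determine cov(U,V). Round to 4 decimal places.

E[U] = -0.875,  E[V] = 0
E[UV] = -0.1875
cov(U,V) = E[UV] − E[U]E[V] = -0.1875 − (-0.875)(0) = -0.1875

-0.1875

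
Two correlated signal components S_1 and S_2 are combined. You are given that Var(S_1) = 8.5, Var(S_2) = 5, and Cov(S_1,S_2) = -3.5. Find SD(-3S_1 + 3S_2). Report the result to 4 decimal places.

13.5831

Var(-3S_1 + 3S_2) = (-3)²·Var(S_1) + (3)²·Var(S_2) + 2·(-3)·(3)·Cov(S_1,S_2)
= 9·8.5 + 9·5 + -18·-3.5 = 184.5
SD(-3S_1 + 3S_2) = √184.5 ≈ 13.5831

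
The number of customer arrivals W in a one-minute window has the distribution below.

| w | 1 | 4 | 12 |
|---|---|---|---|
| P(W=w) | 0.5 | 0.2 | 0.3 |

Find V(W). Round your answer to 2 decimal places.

22.89

E[W] = (1)(0.5) + (4)(0.2) + (12)(0.3) = 4.9
E[W²] = (1)²(0.5) + (4)²(0.2) + (12)²(0.3) = 46.9
V(W) = E[W²] − (E[W])² = 46.9 − (4.9)² = 22.89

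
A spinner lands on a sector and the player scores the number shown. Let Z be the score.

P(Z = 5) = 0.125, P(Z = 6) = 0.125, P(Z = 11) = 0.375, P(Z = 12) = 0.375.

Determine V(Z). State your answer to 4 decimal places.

E[Z] = (5)(0.125) + (6)(0.125) + (11)(0.375) + (12)(0.375) = 10
E[Z²] = (5)²(0.125) + (6)²(0.125) + (11)²(0.375) + (12)²(0.375) = 107
V(Z) = E[Z²] − (E[Z])² = 107 − (10)² = 7

7.0000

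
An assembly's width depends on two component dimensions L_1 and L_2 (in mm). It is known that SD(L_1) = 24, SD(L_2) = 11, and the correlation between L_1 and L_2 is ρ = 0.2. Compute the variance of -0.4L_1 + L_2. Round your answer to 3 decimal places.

var(L_1) = (24)² = 576;  var(L_2) = (11)² = 121
Cov(L_1,L_2) = ρ·SD(L_1)·SD(L_2) = 0.2·24·11 = 52.8
var(-0.4L_1 + L_2) = (-0.4)²·var(L_1) + (1)²·var(L_2) + 2·(-0.4)·(1)·Cov(L_1,L_2)
= 0.16·576 + 1·121 + -0.8·52.8 = 170.92

170.920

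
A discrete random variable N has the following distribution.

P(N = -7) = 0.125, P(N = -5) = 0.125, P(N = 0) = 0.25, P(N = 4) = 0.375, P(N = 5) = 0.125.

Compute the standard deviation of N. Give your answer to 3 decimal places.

E[N] = (-7)(0.125) + (-5)(0.125) + (0)(0.25) + (4)(0.375) + (5)(0.125) = 0.625
E[N²] = (-7)²(0.125) + (-5)²(0.125) + (0)²(0.25) + (4)²(0.375) + (5)²(0.125) = 18.375
Var(N) = E[N²] − (E[N])² = 18.375 − (0.625)² = 17.984375
SD(N) = √17.984375 ≈ 4.241

4.241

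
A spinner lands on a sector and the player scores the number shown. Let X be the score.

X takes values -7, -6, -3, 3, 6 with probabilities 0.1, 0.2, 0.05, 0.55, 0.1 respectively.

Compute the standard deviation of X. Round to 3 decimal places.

4.589

E[X] = (-7)(0.1) + (-6)(0.2) + (-3)(0.05) + (3)(0.55) + (6)(0.1) = 0.2
E[X²] = (-7)²(0.1) + (-6)²(0.2) + (-3)²(0.05) + (3)²(0.55) + (6)²(0.1) = 21.1
Var(X) = E[X²] − (E[X])² = 21.1 − (0.2)² = 21.06
sd(X) = √21.06 ≈ 4.589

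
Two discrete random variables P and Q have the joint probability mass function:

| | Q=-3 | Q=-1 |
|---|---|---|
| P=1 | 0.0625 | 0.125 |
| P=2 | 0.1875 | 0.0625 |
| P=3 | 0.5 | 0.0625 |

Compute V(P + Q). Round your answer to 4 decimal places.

0.7344

E[P] = 2.375,  E[Q] = -2.5,  E[PQ] = -6.25
V(P) = 6.25 − (2.375)² = 0.609375;  V(Q) = 7 − (-2.5)² = 0.75
cov(P,Q) = -6.25 − (2.375)(-2.5) = -0.3125
V(P + Q) = (1)²·0.609375 + (1)²·0.75 + 2·(1)·(1)·-0.3125 = 0.734375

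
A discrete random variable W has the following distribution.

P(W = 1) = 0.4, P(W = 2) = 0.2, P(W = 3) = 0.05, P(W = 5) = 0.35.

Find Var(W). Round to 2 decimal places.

E[W] = (1)(0.4) + (2)(0.2) + (3)(0.05) + (5)(0.35) = 2.7
E[W²] = (1)²(0.4) + (2)²(0.2) + (3)²(0.05) + (5)²(0.35) = 10.4
Var(W) = E[W²] − (E[W])² = 10.4 − (2.7)² = 3.11

3.11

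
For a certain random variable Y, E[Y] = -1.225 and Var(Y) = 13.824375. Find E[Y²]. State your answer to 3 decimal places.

E[Y²] = Var(Y) + (E[Y])² = 13.824375 + (-1.225)² = 15.325

15.325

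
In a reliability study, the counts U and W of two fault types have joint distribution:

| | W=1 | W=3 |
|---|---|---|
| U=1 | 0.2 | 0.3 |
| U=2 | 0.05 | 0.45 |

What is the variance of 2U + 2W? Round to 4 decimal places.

5.2000

E[U] = 1.5,  E[W] = 2.5,  E[UW] = 3.9
var(U) = 2.5 − (1.5)² = 0.25;  var(W) = 7 − (2.5)² = 0.75
Cov(U,W) = 3.9 − (1.5)(2.5) = 0.15
var(2U + 2W) = (2)²·0.25 + (2)²·0.75 + 2·(2)·(2)·0.15 = 5.2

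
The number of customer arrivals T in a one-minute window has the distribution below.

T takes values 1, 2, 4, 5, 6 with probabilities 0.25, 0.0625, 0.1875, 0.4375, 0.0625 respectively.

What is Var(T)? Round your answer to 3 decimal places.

3.090

E[T] = (1)(0.25) + (2)(0.0625) + (4)(0.1875) + (5)(0.4375) + (6)(0.0625) = 3.6875
E[T²] = (1)²(0.25) + (2)²(0.0625) + (4)²(0.1875) + (5)²(0.4375) + (6)²(0.0625) = 16.6875
Var(T) = E[T²] − (E[T])² = 16.6875 − (3.6875)² = 3.08984375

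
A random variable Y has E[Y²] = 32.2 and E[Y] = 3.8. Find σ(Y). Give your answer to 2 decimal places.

var(Y) = 32.2 − (3.8)² = 17.76
σ(Y) = √17.76 ≈ 4.21

4.21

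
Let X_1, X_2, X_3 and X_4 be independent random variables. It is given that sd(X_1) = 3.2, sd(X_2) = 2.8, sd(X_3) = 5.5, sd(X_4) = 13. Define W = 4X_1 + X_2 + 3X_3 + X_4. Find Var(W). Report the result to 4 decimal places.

612.9300

Var(X_1) = 10.24, Var(X_2) = 7.84, Var(X_3) = 30.25, Var(X_4) = 169
By independence, Var(W) = (4)²Var(X_1) + (1)²Var(X_2) + (3)²Var(X_3) + (1)²Var(X_4)
= (4)²·10.24 + (1)²·7.84 + (3)²·30.25 + (1)²·169 = 612.93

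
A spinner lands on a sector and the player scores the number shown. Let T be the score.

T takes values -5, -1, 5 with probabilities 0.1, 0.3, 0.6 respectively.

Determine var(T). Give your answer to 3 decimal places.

E[T] = (-5)(0.1) + (-1)(0.3) + (5)(0.6) = 2.2
E[T²] = (-5)²(0.1) + (-1)²(0.3) + (5)²(0.6) = 17.8
var(T) = E[T²] − (E[T])² = 17.8 − (2.2)² = 12.96

12.960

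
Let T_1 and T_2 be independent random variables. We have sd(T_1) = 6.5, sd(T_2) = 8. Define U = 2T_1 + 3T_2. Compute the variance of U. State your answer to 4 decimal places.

745.0000

var(T_1) = 42.25, var(T_2) = 64
By independence, var(U) = (2)²var(T_1) + (3)²var(T_2)
= (2)²·42.25 + (3)²·64 = 745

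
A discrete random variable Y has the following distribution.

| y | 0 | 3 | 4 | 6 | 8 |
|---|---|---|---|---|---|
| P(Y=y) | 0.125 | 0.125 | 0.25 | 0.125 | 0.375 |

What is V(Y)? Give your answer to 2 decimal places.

E[Y] = (0)(0.125) + (3)(0.125) + (4)(0.25) + (6)(0.125) + (8)(0.375) = 5.125
E[Y²] = (0)²(0.125) + (3)²(0.125) + (4)²(0.25) + (6)²(0.125) + (8)²(0.375) = 33.625
V(Y) = E[Y²] − (E[Y])² = 33.625 − (5.125)² = 7.359375

7.36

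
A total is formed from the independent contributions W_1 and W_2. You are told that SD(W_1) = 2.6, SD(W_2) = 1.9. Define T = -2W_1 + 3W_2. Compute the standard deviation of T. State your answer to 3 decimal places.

var(W_1) = 6.76, var(W_2) = 3.61
By independence, var(T) = (-2)²var(W_1) + (3)²var(W_2)
= (-2)²·6.76 + (3)²·3.61 = 59.53
SD(T) = √59.53 ≈ 7.716

7.716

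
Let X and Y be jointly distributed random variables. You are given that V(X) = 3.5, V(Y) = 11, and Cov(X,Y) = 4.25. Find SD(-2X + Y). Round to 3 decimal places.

V(-2X + Y) = (-2)²·V(X) + (1)²·V(Y) + 2·(-2)·(1)·Cov(X,Y)
= 4·3.5 + 1·11 + -4·4.25 = 8
SD(-2X + Y) = √8 ≈ 2.828

2.828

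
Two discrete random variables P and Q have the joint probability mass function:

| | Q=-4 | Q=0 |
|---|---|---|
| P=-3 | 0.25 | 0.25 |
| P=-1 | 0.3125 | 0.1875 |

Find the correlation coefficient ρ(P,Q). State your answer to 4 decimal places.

E[P] = -2,  E[Q] = -2.25
E[PQ] = 4.25
cov(P,Q) = E[PQ] − E[P]E[Q] = 4.25 − (-2)(-2.25) = -0.25
var(P) = 1,  var(Q) = 3.9375
ρ = -0.25 / √(1·3.9375) ≈ -0.1260

-0.1260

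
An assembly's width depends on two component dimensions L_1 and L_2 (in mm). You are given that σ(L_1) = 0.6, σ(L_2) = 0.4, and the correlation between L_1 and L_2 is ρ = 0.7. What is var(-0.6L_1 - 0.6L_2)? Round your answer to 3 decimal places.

0.308

var(L_1) = (0.6)² = 0.36;  var(L_2) = (0.4)² = 0.16
Cov(L_1,L_2) = ρ·σ(L_1)·σ(L_2) = 0.7·0.6·0.4 = 0.168
var(-0.6L_1 - 0.6L_2) = (-0.6)²·var(L_1) + (-0.6)²·var(L_2) + 2·(-0.6)·(-0.6)·Cov(L_1,L_2)
= 0.36·0.36 + 0.36·0.16 + 0.72·0.168 = 0.30816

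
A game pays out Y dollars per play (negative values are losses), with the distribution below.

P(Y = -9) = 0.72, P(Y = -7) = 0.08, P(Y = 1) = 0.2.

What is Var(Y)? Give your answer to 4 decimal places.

E[Y] = (-9)(0.72) + (-7)(0.08) + (1)(0.2) = -6.84
E[Y²] = (-9)²(0.72) + (-7)²(0.08) + (1)²(0.2) = 62.44
Var(Y) = E[Y²] − (E[Y])² = 62.44 − (-6.84)² = 15.6544

15.6544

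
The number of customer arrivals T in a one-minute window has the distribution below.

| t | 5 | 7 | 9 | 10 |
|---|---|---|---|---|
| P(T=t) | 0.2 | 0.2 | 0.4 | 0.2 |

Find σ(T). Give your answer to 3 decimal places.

1.789

E[T] = (5)(0.2) + (7)(0.2) + (9)(0.4) + (10)(0.2) = 8
E[T²] = (5)²(0.2) + (7)²(0.2) + (9)²(0.4) + (10)²(0.2) = 67.2
Var(T) = E[T²] − (E[T])² = 67.2 − (8)² = 3.2
σ(T) = √3.2 ≈ 1.789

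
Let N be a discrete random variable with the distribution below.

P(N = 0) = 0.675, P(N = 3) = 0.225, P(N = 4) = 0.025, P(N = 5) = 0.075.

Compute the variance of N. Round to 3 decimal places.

2.978

E[N] = (0)(0.675) + (3)(0.225) + (4)(0.025) + (5)(0.075) = 1.15
E[N²] = (0)²(0.675) + (3)²(0.225) + (4)²(0.025) + (5)²(0.075) = 4.3
V(N) = E[N²] − (E[N])² = 4.3 − (1.15)² = 2.9775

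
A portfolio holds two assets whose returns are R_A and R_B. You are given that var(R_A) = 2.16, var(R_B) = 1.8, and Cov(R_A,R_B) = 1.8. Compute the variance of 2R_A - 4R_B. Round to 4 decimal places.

var(2R_A - 4R_B) = (2)²·var(R_A) + (-4)²·var(R_B) + 2·(2)·(-4)·Cov(R_A,R_B)
= 4·2.16 + 16·1.8 + -16·1.8 = 8.64

8.6400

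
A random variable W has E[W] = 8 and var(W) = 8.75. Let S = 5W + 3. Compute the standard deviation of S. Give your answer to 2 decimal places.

14.79

var(5W + 3) = (5)²·8.75 = 218.75
σ(S) = √218.75 ≈ 14.79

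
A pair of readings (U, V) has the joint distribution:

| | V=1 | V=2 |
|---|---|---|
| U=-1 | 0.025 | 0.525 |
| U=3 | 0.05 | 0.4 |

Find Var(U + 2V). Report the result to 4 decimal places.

3.9775

E[U] = 0.8,  E[V] = 1.925,  E[UV] = 1.475
Var(U) = 4.6 − (0.8)² = 3.96;  Var(V) = 3.775 − (1.925)² = 0.069375
Cov(U,V) = 1.475 − (0.8)(1.925) = -0.065
Var(U + 2V) = (1)²·3.96 + (2)²·0.069375 + 2·(1)·(2)·-0.065 = 3.9775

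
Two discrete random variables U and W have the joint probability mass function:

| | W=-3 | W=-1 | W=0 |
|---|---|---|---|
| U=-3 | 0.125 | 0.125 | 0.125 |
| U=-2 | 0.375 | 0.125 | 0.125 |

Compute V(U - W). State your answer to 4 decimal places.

2.2344

E[U] = -2.375,  E[W] = -1.75,  E[UW] = 4
V(U) = 5.875 − (-2.375)² = 0.234375;  V(W) = 4.75 − (-1.75)² = 1.6875
Cov(U,W) = 4 − (-2.375)(-1.75) = -0.15625
V(U - W) = (1)²·0.234375 + (-1)²·1.6875 + 2·(1)·(-1)·-0.15625 = 2.234375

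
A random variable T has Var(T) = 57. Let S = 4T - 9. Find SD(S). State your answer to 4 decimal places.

30.1993

Var(4T - 9) = (4)²·57 = 912
SD(S) = √912 ≈ 30.1993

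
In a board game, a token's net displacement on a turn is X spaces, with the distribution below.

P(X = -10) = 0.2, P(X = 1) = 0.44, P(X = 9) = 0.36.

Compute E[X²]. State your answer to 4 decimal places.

49.6000

E[X²] = (-10)²(0.2) + (1)²(0.44) + (9)²(0.36) = 49.6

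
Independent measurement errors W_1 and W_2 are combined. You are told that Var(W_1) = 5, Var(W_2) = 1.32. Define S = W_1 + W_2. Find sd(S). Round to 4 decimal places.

2.5140

By independence, Var(S) = (1)²Var(W_1) + (1)²Var(W_2)
= (1)²·5 + (1)²·1.32 = 6.32
sd(S) = √6.32 ≈ 2.5140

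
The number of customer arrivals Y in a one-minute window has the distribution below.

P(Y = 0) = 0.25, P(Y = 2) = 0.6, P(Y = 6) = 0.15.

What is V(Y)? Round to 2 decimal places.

3.39

E[Y] = (0)(0.25) + (2)(0.6) + (6)(0.15) = 2.1
E[Y²] = (0)²(0.25) + (2)²(0.6) + (6)²(0.15) = 7.8
V(Y) = E[Y²] − (E[Y])² = 7.8 − (2.1)² = 3.39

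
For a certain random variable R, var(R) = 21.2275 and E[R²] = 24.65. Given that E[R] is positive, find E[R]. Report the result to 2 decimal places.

(E[R])² = E[R²] − var(R) = 24.65 − 21.2275 = 3.4225
E[R] = √3.4225 = 1.85

1.85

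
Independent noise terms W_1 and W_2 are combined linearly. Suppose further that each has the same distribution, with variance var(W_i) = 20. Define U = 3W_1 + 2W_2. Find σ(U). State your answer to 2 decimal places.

By independence, var(U) = (3)²var(W_1) + (2)²var(W_2)
= (3)²·20 + (2)²·20 = 260
σ(U) = √260 ≈ 16.12

16.12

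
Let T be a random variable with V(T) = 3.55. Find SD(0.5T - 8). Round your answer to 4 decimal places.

0.9421

V(0.5T - 8) = (0.5)²·3.55 = 0.8875
SD(0.5T - 8) = √0.8875 ≈ 0.9421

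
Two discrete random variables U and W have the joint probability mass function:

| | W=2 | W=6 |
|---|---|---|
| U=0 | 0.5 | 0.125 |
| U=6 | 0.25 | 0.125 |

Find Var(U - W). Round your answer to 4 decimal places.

9.9375

E[U] = 2.25,  E[W] = 3,  E[UW] = 7.5
Var(U) = 13.5 − (2.25)² = 8.4375;  Var(W) = 12 − (3)² = 3
Cov(U,W) = 7.5 − (2.25)(3) = 0.75
Var(U - W) = (1)²·8.4375 + (-1)²·3 + 2·(1)·(-1)·0.75 = 9.9375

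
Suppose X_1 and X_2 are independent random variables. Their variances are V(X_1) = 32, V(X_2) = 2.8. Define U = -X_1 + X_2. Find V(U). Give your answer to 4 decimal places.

34.8000

By independence, V(U) = (-1)²V(X_1) + (1)²V(X_2)
= (-1)²·32 + (1)²·2.8 = 34.8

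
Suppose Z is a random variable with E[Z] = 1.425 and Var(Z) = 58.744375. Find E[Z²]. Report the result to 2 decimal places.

E[Z²] = Var(Z) + (E[Z])² = 58.744375 + (1.425)² = 60.775

60.78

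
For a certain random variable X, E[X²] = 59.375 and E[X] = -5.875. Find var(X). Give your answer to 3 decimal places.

var(X) = 59.375 − (-5.875)² = 24.859375

24.859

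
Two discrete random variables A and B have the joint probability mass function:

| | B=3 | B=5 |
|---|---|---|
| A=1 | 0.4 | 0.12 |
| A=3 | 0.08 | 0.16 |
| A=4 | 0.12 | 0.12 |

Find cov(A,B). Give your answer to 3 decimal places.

E[A] = 2.2,  E[B] = 3.8
E[AB] = 8.76
cov(A,B) = E[AB] − E[A]E[B] = 8.76 − (2.2)(3.8) = 0.4

0.400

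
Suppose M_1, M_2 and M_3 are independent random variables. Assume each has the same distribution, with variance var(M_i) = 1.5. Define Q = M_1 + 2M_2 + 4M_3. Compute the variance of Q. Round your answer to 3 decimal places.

By independence, var(Q) = (1)²var(M_1) + (2)²var(M_2) + (4)²var(M_3)
= (1)²·1.5 + (2)²·1.5 + (4)²·1.5 = 31.5

31.500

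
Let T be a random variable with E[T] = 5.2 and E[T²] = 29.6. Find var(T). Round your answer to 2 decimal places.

2.56

var(T) = 29.6 − (5.2)² = 2.56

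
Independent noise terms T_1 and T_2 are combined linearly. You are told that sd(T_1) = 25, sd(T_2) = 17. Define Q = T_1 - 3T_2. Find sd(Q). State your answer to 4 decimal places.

56.7979

var(T_1) = 625, var(T_2) = 289
By independence, var(Q) = (1)²var(T_1) + (-3)²var(T_2)
= (1)²·625 + (-3)²·289 = 3226
sd(Q) = √3226 ≈ 56.7979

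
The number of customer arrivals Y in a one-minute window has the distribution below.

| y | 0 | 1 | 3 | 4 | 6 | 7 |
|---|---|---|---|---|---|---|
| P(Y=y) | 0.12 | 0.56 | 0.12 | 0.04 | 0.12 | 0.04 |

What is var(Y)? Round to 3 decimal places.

4.234

E[Y] = (0)(0.12) + (1)(0.56) + (3)(0.12) + (4)(0.04) + (6)(0.12) + (7)(0.04) = 2.08
E[Y²] = (0)²(0.12) + (1)²(0.56) + (3)²(0.12) + (4)²(0.04) + (6)²(0.12) + (7)²(0.04) = 8.56
var(Y) = E[Y²] − (E[Y])² = 8.56 − (2.08)² = 4.2336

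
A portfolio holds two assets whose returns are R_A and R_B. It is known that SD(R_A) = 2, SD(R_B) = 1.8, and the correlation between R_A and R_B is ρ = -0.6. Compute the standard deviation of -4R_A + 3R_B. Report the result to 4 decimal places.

12.0416

Var(R_A) = (2)² = 4;  Var(R_B) = (1.8)² = 3.24
Cov(R_A,R_B) = ρ·SD(R_A)·SD(R_B) = -0.6·2·1.8 = -2.16
Var(-4R_A + 3R_B) = (-4)²·Var(R_A) + (3)²·Var(R_B) + 2·(-4)·(3)·Cov(R_A,R_B)
= 16·4 + 9·3.24 + -24·-2.16 = 145
SD(-4R_A + 3R_B) = √145 ≈ 12.0416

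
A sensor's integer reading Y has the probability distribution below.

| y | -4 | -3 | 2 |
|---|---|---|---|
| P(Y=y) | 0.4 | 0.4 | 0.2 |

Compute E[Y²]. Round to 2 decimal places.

10.80

E[Y²] = (-4)²(0.4) + (-3)²(0.4) + (2)²(0.2) = 10.8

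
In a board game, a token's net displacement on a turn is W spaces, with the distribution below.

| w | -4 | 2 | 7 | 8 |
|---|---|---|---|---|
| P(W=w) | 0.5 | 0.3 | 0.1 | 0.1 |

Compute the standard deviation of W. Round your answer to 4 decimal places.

4.5266

E[W] = (-4)(0.5) + (2)(0.3) + (7)(0.1) + (8)(0.1) = 0.1
E[W²] = (-4)²(0.5) + (2)²(0.3) + (7)²(0.1) + (8)²(0.1) = 20.5
Var(W) = E[W²] − (E[W])² = 20.5 − (0.1)² = 20.49
sd(W) = √20.49 ≈ 4.5266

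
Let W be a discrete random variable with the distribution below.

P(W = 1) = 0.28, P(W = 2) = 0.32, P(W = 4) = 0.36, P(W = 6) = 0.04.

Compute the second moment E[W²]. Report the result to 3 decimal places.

8.760

E[W²] = (1)²(0.28) + (2)²(0.32) + (4)²(0.36) + (6)²(0.04) = 8.76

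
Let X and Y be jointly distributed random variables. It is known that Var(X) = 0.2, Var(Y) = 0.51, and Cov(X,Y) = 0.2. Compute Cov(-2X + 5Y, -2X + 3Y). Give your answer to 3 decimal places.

Cov(-2X + 5Y, -2X + 3Y) = (-2)(-2)Var(X) + (5)(3)Var(Y) + [(-2)(3) + (5)(-2)]Cov(X,Y)
= 4·0.2 + 15·0.51 + -16·0.2 = 5.25

5.250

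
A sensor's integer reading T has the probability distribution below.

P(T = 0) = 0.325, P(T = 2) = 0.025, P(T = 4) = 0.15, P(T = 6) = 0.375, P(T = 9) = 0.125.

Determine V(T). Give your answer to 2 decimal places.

E[T] = (0)(0.325) + (2)(0.025) + (4)(0.15) + (6)(0.375) + (9)(0.125) = 4.025
E[T²] = (0)²(0.325) + (2)²(0.025) + (4)²(0.15) + (6)²(0.375) + (9)²(0.125) = 26.125
V(T) = E[T²] − (E[T])² = 26.125 − (4.025)² = 9.924375

9.92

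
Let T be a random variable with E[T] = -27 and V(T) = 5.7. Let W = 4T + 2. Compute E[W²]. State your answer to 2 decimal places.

11327.20

E[4T + 2] = 4·-27 + 2 = -106
V(4T + 2) = (4)²·5.7 = 91.2
E[W²] = V(W) + (E[W])² = 91.2 + (-106)² = 11327.2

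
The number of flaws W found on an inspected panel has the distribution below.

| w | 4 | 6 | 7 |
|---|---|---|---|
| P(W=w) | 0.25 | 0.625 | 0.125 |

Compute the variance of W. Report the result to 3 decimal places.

0.984

E[W] = (4)(0.25) + (6)(0.625) + (7)(0.125) = 5.625
E[W²] = (4)²(0.25) + (6)²(0.625) + (7)²(0.125) = 32.625
var(W) = E[W²] − (E[W])² = 32.625 − (5.625)² = 0.984375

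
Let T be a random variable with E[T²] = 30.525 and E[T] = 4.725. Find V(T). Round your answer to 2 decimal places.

8.20

V(T) = 30.525 − (4.725)² = 8.199375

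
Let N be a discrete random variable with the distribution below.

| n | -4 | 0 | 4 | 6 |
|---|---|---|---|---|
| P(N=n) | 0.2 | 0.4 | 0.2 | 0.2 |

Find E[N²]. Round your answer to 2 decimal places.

E[N²] = (-4)²(0.2) + (0)²(0.4) + (4)²(0.2) + (6)²(0.2) = 13.6

13.60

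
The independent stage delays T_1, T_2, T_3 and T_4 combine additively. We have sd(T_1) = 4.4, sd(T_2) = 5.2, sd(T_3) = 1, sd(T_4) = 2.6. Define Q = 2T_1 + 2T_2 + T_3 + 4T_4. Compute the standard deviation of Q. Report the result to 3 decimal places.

17.169

V(T_1) = 19.36, V(T_2) = 27.04, V(T_3) = 1, V(T_4) = 6.76
By independence, V(Q) = (2)²V(T_1) + (2)²V(T_2) + (1)²V(T_3) + (4)²V(T_4)
= (2)²·19.36 + (2)²·27.04 + (1)²·1 + (4)²·6.76 = 294.76
sd(Q) = √294.76 ≈ 17.169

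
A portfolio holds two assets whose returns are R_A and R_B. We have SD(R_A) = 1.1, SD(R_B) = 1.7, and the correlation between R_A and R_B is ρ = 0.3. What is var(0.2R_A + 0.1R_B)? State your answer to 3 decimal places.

var(R_A) = (1.1)² = 1.21;  var(R_B) = (1.7)² = 2.89
Cov(R_A,R_B) = ρ·SD(R_A)·SD(R_B) = 0.3·1.1·1.7 = 0.561
var(0.2R_A + 0.1R_B) = (0.2)²·var(R_A) + (0.1)²·var(R_B) + 2·(0.2)·(0.1)·Cov(R_A,R_B)
= 0.04·1.21 + 0.01·2.89 + 0.04·0.561 = 0.09974

0.100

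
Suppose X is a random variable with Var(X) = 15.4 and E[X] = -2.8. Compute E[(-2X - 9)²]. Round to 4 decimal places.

E[-2X - 9] = -2·-2.8 − 9 = -3.4
Var(-2X - 9) = (-2)²·15.4 = 61.6
E[(-2X - 9)²] = Var((-2X - 9)) + (E[(-2X - 9)])² = 61.6 + (-3.4)² = 73.16

73.1600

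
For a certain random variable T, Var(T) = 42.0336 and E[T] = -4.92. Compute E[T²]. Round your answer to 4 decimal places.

66.2400

E[T²] = Var(T) + (E[T])² = 42.0336 + (-4.92)² = 66.24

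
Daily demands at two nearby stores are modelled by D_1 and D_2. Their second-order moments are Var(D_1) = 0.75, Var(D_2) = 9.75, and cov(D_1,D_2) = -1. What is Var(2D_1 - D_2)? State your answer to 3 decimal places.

16.750

Var(2D_1 - D_2) = (2)²·Var(D_1) + (-1)²·Var(D_2) + 2·(2)·(-1)·cov(D_1,D_2)
= 4·0.75 + 1·9.75 + -4·-1 = 16.75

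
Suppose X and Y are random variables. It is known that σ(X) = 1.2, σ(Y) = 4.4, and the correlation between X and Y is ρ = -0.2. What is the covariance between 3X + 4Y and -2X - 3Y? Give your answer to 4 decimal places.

Var(X) = (1.2)² = 1.44;  Var(Y) = (4.4)² = 19.36
Cov(X,Y) = ρ·σ(X)·σ(Y) = -0.2·1.2·4.4 = -1.056
Cov(3X + 4Y, -2X - 3Y) = (3)(-2)Var(X) + (4)(-3)Var(Y) + [(3)(-3) + (4)(-2)]Cov(X,Y)
= -6·1.44 + -12·19.36 + -17·-1.056 = -223.008

-223.0080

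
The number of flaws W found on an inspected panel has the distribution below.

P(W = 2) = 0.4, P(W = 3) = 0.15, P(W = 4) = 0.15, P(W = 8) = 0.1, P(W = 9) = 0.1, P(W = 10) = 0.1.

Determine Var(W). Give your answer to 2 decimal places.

9.15

E[W] = (2)(0.4) + (3)(0.15) + (4)(0.15) + (8)(0.1) + (9)(0.1) + (10)(0.1) = 4.55
E[W²] = (2)²(0.4) + (3)²(0.15) + (4)²(0.15) + (8)²(0.1) + (9)²(0.1) + (10)²(0.1) = 29.85
Var(W) = E[W²] − (E[W])² = 29.85 − (4.55)² = 9.1475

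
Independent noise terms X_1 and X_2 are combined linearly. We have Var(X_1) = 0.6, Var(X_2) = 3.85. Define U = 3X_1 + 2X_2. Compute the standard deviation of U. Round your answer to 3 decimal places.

By independence, Var(U) = (3)²Var(X_1) + (2)²Var(X_2)
= (3)²·0.6 + (2)²·3.85 = 20.8
SD(U) = √20.8 ≈ 4.561

4.561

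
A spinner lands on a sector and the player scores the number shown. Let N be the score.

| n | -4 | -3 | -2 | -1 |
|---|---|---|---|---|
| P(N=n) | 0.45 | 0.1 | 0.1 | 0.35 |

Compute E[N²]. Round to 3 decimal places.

8.850

E[N²] = (-4)²(0.45) + (-3)²(0.1) + (-2)²(0.1) + (-1)²(0.35) = 8.85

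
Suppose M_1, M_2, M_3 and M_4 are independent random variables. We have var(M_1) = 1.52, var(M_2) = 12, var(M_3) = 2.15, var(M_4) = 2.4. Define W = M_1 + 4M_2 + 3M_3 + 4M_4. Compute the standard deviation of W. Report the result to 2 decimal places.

15.85

By independence, var(W) = (1)²var(M_1) + (4)²var(M_2) + (3)²var(M_3) + (4)²var(M_4)
= (1)²·1.52 + (4)²·12 + (3)²·2.15 + (4)²·2.4 = 251.27
SD(W) = √251.27 ≈ 15.85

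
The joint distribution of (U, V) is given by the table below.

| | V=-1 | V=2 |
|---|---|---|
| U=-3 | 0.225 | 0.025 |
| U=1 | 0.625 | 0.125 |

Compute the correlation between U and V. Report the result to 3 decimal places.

0.081

E[U] = 0,  E[V] = -0.55
E[UV] = 0.15
cov(U,V) = E[UV] − E[U]E[V] = 0.15 − (0)(-0.55) = 0.15
Var(U) = 3,  Var(V) = 1.1475
ρ = 0.15 / √(3·1.1475) ≈ 0.081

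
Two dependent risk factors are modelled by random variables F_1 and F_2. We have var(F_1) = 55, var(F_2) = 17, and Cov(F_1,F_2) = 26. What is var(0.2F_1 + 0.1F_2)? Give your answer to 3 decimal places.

var(0.2F_1 + 0.1F_2) = (0.2)²·var(F_1) + (0.1)²·var(F_2) + 2·(0.2)·(0.1)·Cov(F_1,F_2)
= 0.04·55 + 0.01·17 + 0.04·26 = 3.41

3.410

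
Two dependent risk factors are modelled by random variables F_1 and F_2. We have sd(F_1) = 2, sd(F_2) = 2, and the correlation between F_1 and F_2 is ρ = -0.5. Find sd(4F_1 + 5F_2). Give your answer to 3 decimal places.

Var(F_1) = (2)² = 4;  Var(F_2) = (2)² = 4
Cov(F_1,F_2) = ρ·sd(F_1)·sd(F_2) = -0.5·2·2 = -2
Var(4F_1 + 5F_2) = (4)²·Var(F_1) + (5)²·Var(F_2) + 2·(4)·(5)·Cov(F_1,F_2)
= 16·4 + 25·4 + 40·-2 = 84
sd(4F_1 + 5F_2) = √84 ≈ 9.165

9.165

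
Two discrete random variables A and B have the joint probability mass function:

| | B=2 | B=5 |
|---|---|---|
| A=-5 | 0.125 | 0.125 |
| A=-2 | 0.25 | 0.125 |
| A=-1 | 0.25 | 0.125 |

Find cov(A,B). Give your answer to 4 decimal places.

E[A] = -2.375,  E[B] = 3.125
E[AB] = -7.75
cov(A,B) = E[AB] − E[A]E[B] = -7.75 − (-2.375)(3.125) = -0.328125

-0.3281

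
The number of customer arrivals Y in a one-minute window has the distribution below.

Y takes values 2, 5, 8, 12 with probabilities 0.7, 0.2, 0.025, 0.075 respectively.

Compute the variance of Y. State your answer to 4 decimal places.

7.9500

E[Y] = (2)(0.7) + (5)(0.2) + (8)(0.025) + (12)(0.075) = 3.5
E[Y²] = (2)²(0.7) + (5)²(0.2) + (8)²(0.025) + (12)²(0.075) = 20.2
var(Y) = E[Y²] − (E[Y])² = 20.2 − (3.5)² = 7.95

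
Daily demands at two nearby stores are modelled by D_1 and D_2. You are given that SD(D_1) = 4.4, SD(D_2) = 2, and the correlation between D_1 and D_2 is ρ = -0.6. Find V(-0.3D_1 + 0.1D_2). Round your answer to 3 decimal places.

2.099

V(D_1) = (4.4)² = 19.36;  V(D_2) = (2)² = 4
cov(D_1,D_2) = ρ·SD(D_1)·SD(D_2) = -0.6·4.4·2 = -5.28
V(-0.3D_1 + 0.1D_2) = (-0.3)²·V(D_1) + (0.1)²·V(D_2) + 2·(-0.3)·(0.1)·cov(D_1,D_2)
= 0.09·19.36 + 0.01·4 + -0.06·-5.28 = 2.0992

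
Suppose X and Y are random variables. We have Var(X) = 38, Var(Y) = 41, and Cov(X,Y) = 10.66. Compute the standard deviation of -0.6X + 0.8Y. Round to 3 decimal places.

5.449

Var(-0.6X + 0.8Y) = (-0.6)²·Var(X) + (0.8)²·Var(Y) + 2·(-0.6)·(0.8)·Cov(X,Y)
= 0.36·38 + 0.64·41 + -0.96·10.66 = 29.6864
σ(-0.6X + 0.8Y) = √29.6864 ≈ 5.449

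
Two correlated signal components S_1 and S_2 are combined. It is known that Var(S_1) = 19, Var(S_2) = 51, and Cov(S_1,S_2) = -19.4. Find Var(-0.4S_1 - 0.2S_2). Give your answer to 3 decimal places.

1.976

Var(-0.4S_1 - 0.2S_2) = (-0.4)²·Var(S_1) + (-0.2)²·Var(S_2) + 2·(-0.4)·(-0.2)·Cov(S_1,S_2)
= 0.16·19 + 0.04·51 + 0.16·-19.4 = 1.976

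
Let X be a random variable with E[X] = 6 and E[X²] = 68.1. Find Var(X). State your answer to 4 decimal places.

Var(X) = 68.1 − (6)² = 32.1

32.1000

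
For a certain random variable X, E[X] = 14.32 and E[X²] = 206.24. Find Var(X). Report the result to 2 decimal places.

1.18

Var(X) = 206.24 − (14.32)² = 1.1776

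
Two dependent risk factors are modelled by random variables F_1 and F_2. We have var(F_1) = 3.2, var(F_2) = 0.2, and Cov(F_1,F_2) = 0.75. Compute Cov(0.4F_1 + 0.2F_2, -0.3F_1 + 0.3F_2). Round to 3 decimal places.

Cov(0.4F_1 + 0.2F_2, -0.3F_1 + 0.3F_2) = (0.4)(-0.3)var(F_1) + (0.2)(0.3)var(F_2) + [(0.4)(0.3) + (0.2)(-0.3)]Cov(F_1,F_2)
= -0.12·3.2 + 0.06·0.2 + 0.06·0.75 = -0.327

-0.327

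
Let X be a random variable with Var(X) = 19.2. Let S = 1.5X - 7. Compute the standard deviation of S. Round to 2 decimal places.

6.57

Var(1.5X - 7) = (1.5)²·19.2 = 43.2
σ(S) = √43.2 ≈ 6.57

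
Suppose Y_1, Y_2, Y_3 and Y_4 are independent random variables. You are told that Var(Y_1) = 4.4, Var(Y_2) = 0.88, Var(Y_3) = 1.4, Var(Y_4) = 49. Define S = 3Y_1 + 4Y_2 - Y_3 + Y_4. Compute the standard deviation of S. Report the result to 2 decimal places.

10.20

By independence, Var(S) = (3)²Var(Y_1) + (4)²Var(Y_2) + (-1)²Var(Y_3) + (1)²Var(Y_4)
= (3)²·4.4 + (4)²·0.88 + (-1)²·1.4 + (1)²·49 = 104.08
sd(S) = √104.08 ≈ 10.20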